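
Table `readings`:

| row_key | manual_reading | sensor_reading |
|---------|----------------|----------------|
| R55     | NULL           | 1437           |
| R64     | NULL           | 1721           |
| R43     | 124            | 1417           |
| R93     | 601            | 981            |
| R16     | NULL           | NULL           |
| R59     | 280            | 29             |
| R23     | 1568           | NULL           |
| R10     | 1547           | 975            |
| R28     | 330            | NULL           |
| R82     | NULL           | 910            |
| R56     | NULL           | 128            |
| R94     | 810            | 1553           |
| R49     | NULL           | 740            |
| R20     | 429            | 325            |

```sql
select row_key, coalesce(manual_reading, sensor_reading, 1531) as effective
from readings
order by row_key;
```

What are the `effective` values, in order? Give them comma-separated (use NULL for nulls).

1547, 1531, 429, 1568, 330, 124, 740, 1437, 128, 280, 1721, 910, 601, 810

row_key=R10: manual_reading=1547 → 1547
row_key=R16: manual_reading=NULL, sensor_reading=NULL, → literal 1531 → 1531
row_key=R20: manual_reading=429 → 429
row_key=R23: manual_reading=1568 → 1568
row_key=R28: manual_reading=330 → 330
row_key=R43: manual_reading=124 → 124
row_key=R49: manual_reading=NULL, sensor_reading=740 → 740
row_key=R55: manual_reading=NULL, sensor_reading=1437 → 1437
row_key=R56: manual_reading=NULL, sensor_reading=128 → 128
row_key=R59: manual_reading=280 → 280
row_key=R64: manual_reading=NULL, sensor_reading=1721 → 1721
row_key=R82: manual_reading=NULL, sensor_reading=910 → 910
row_key=R93: manual_reading=601 → 601
row_key=R94: manual_reading=810 → 810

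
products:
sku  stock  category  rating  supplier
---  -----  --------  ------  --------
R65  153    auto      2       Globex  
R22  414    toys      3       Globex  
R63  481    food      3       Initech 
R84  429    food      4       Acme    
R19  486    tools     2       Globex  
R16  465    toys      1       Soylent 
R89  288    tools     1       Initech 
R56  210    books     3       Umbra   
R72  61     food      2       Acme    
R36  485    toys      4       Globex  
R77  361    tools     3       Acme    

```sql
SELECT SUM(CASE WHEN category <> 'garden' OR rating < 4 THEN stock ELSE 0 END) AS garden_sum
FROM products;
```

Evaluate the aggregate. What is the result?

sku=R65: ✓ → 153
sku=R22: ✓ → 414
sku=R63: ✓ → 481
sku=R84: ✓ → 429
sku=R19: ✓ → 486
sku=R16: ✓ → 465
sku=R89: ✓ → 288
sku=R56: ✓ → 210
sku=R72: ✓ → 61
sku=R36: ✓ → 485
sku=R77: ✓ → 361
garden_sum = 153 + 414 + 481 + 429 + 486 + 465 + 288 + 210 + 61 + 485 + 361 = 3833

3833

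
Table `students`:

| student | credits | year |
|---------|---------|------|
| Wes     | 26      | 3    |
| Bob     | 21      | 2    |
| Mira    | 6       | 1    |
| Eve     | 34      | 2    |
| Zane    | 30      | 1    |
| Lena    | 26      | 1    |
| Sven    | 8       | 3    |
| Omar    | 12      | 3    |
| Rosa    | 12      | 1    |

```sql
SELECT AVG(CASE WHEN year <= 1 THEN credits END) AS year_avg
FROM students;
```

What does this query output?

student=Wes: ✗
student=Bob: ✗
student=Mira: ✓ → 6
student=Eve: ✗
student=Zane: ✓ → 30
student=Lena: ✓ → 26
student=Sven: ✗
student=Omar: ✗
student=Rosa: ✓ → 12
year_avg = (6 + 30 + 26 + 12) / 4 = 18.5

18.5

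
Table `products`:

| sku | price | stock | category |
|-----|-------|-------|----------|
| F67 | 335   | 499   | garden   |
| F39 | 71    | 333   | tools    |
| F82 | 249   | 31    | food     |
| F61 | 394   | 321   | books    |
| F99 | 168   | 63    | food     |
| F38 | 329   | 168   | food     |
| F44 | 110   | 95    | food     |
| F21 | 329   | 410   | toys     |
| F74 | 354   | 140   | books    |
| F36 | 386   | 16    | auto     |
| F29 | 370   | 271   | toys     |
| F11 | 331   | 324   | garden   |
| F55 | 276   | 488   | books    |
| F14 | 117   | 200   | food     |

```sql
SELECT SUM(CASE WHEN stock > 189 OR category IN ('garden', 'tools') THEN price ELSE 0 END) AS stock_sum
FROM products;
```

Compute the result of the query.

2223

sku=F67: ✓ → 335
sku=F39: ✓ → 71
sku=F82: ✗
sku=F61: ✓ → 394
sku=F99: ✗
sku=F38: ✗
sku=F44: ✗
sku=F21: ✓ → 329
sku=F74: ✗
sku=F36: ✗
sku=F29: ✓ → 370
sku=F11: ✓ → 331
sku=F55: ✓ → 276
sku=F14: ✓ → 117
stock_sum = 335 + 71 + 394 + 329 + 370 + 331 + 276 + 117 = 2223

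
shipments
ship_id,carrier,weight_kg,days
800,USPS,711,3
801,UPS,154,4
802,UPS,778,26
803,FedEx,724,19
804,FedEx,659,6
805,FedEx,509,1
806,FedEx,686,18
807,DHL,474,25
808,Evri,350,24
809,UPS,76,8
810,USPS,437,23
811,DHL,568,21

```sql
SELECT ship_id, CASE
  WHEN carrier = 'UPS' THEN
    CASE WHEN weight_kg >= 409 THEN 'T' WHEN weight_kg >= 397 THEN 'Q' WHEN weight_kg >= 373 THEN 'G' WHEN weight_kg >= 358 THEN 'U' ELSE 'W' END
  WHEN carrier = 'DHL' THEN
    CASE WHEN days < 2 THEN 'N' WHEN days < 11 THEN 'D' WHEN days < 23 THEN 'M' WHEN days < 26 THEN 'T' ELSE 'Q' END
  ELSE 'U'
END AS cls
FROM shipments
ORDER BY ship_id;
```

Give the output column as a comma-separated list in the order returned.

ship_id=800: carrier='USPS' → outer ELSE → U
ship_id=801: carrier='UPS' → inner[ELSE] → W
ship_id=802: carrier='UPS' → inner[weight_kg >= 409] → T
ship_id=803: carrier='FedEx' → outer ELSE → U
ship_id=804: carrier='FedEx' → outer ELSE → U
ship_id=805: carrier='FedEx' → outer ELSE → U
ship_id=806: carrier='FedEx' → outer ELSE → U
ship_id=807: carrier='DHL' → inner[days < 26] → T
ship_id=808: carrier='Evri' → outer ELSE → U
ship_id=809: carrier='UPS' → inner[ELSE] → W
ship_id=810: carrier='USPS' → outer ELSE → U
ship_id=811: carrier='DHL' → inner[days < 23] → M

U, W, T, U, U, U, U, T, U, W, U, M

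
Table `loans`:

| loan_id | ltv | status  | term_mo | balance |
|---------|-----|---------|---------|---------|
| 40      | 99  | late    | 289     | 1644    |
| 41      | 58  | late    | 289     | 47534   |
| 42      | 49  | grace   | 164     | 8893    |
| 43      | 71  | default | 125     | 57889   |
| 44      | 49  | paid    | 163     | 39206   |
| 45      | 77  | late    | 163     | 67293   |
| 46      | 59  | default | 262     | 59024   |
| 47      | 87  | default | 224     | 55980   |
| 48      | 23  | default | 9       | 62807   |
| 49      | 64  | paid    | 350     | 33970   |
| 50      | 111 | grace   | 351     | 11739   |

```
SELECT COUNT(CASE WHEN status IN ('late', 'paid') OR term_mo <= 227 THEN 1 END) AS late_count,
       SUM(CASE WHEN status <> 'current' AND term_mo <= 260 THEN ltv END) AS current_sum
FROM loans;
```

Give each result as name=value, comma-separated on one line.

[late_count: status IN ('late', 'paid') OR term_mo <= 227]
loan_id=40: ✓ → 1
loan_id=41: ✓ → 1
loan_id=42: ✓ → 1
loan_id=43: ✓ → 1
loan_id=44: ✓ → 1
loan_id=45: ✓ → 1
loan_id=46: ✗
loan_id=47: ✓ → 1
loan_id=48: ✓ → 1
loan_id=49: ✓ → 1
loan_id=50: ✗
late_count = COUNT(1, 1, 1, 1, 1, 1, 1, 1, 1) = 9
—
[current_sum: status <> 'current' AND term_mo <= 260]
loan_id=40: ✗
loan_id=41: ✗
loan_id=42: ✓ → 49
loan_id=43: ✓ → 71
loan_id=44: ✓ → 49
loan_id=45: ✓ → 77
loan_id=46: ✗
loan_id=47: ✓ → 87
loan_id=48: ✓ → 23
loan_id=49: ✗
loan_id=50: ✗
current_sum = 49 + 71 + 49 + 77 + 87 + 23 = 356

late_count=9, current_sum=356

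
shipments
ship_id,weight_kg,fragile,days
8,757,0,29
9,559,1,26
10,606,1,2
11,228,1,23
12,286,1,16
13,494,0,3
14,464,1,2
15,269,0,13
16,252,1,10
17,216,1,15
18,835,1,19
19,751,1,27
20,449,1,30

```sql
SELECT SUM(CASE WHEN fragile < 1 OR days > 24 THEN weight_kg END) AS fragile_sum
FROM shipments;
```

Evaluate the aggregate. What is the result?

3279

ship_id=8: ✓ → 757
ship_id=9: ✓ → 559
ship_id=10: ✗
ship_id=11: ✗
ship_id=12: ✗
ship_id=13: ✓ → 494
ship_id=14: ✗
ship_id=15: ✓ → 269
ship_id=16: ✗
ship_id=17: ✗
ship_id=18: ✗
ship_id=19: ✓ → 751
ship_id=20: ✓ → 449
fragile_sum = 757 + 559 + 494 + 269 + 751 + 449 = 3279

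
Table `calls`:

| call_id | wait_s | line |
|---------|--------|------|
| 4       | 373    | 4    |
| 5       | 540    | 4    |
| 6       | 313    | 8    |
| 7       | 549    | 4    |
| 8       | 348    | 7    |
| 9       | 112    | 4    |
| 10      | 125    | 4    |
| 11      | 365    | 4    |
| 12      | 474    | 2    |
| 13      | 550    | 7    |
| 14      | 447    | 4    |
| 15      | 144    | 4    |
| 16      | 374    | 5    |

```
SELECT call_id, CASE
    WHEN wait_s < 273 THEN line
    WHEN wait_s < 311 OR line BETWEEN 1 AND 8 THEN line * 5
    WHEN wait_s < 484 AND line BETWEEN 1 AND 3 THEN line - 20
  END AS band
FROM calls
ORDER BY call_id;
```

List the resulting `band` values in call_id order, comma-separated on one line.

20, 20, 40, 20, 35, 4, 4, 20, 10, 35, 20, 4, 25

call_id=4: wait_s < 311 OR line BETWEEN 1 AND 8 → 20
call_id=5: wait_s < 311 OR line BETWEEN 1 AND 8 → 20
call_id=6: wait_s < 311 OR line BETWEEN 1 AND 8 → 40
call_id=7: wait_s < 311 OR line BETWEEN 1 AND 8 → 20
call_id=8: wait_s < 311 OR line BETWEEN 1 AND 8 → 35
call_id=9: wait_s < 273 → 4
call_id=10: wait_s < 273 → 4
call_id=11: wait_s < 311 OR line BETWEEN 1 AND 8 → 20
call_id=12: wait_s < 311 OR line BETWEEN 1 AND 8 → 10
call_id=13: wait_s < 311 OR line BETWEEN 1 AND 8 → 35
call_id=14: wait_s < 311 OR line BETWEEN 1 AND 8 → 20
call_id=15: wait_s < 273 → 4
call_id=16: wait_s < 311 OR line BETWEEN 1 AND 8 → 25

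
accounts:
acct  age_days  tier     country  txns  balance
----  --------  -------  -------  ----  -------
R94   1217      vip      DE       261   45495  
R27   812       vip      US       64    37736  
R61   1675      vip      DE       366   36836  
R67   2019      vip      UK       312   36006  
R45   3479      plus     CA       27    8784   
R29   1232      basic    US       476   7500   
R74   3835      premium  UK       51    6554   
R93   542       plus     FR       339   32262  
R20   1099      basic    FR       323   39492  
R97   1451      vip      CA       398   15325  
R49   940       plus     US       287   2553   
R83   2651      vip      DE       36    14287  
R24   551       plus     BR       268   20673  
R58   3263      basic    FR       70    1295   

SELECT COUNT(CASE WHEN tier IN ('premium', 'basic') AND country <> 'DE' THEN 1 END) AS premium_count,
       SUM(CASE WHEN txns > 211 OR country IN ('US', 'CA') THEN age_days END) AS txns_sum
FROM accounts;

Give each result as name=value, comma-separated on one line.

premium_count=4, txns_sum=15017

[premium_count: tier IN ('premium', 'basic') AND country <> 'DE']
acct=R94: ✗
acct=R27: ✗
acct=R61: ✗
acct=R67: ✗
acct=R45: ✗
acct=R29: ✓ → 1
acct=R74: ✓ → 1
acct=R93: ✗
acct=R20: ✓ → 1
acct=R97: ✗
acct=R49: ✗
acct=R83: ✗
acct=R24: ✗
acct=R58: ✓ → 1
premium_count = COUNT(1, 1, 1, 1) = 4
—
[txns_sum: txns > 211 OR country IN ('US', 'CA')]
acct=R94: ✓ → 1217
acct=R27: ✓ → 812
acct=R61: ✓ → 1675
acct=R67: ✓ → 2019
acct=R45: ✓ → 3479
acct=R29: ✓ → 1232
acct=R74: ✗
acct=R93: ✓ → 542
acct=R20: ✓ → 1099
acct=R97: ✓ → 1451
acct=R49: ✓ → 940
acct=R83: ✗
acct=R24: ✓ → 551
acct=R58: ✗
txns_sum = 1217 + 812 + 1675 + 2019 + 3479 + 1232 + 542 + 1099 + 1451 + 940 + 551 = 15017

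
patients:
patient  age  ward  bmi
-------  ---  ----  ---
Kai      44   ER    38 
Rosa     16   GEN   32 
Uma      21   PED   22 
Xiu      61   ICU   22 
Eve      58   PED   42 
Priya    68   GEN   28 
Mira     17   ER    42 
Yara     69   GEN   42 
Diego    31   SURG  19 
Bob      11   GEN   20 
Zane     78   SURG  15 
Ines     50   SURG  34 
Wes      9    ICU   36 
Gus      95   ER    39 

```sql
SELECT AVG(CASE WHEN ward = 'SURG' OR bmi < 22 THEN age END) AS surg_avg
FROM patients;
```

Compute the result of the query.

patient=Kai: ✗
patient=Rosa: ✗
patient=Uma: ✗
patient=Xiu: ✗
patient=Eve: ✗
patient=Priya: ✗
patient=Mira: ✗
patient=Yara: ✗
patient=Diego: ✓ → 31
patient=Bob: ✓ → 11
patient=Zane: ✓ → 78
patient=Ines: ✓ → 50
patient=Wes: ✗
patient=Gus: ✗
surg_avg = (31 + 11 + 78 + 50) / 4 = 42.5

42.5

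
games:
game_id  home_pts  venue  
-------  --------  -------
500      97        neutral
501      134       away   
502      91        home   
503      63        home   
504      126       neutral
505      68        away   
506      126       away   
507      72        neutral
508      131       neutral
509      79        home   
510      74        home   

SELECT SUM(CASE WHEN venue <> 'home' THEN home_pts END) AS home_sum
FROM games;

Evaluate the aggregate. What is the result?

game_id=500: ✓ → 97
game_id=501: ✓ → 134
game_id=502: ✗
game_id=503: ✗
game_id=504: ✓ → 126
game_id=505: ✓ → 68
game_id=506: ✓ → 126
game_id=507: ✓ → 72
game_id=508: ✓ → 131
game_id=509: ✗
game_id=510: ✗
home_sum = 97 + 134 + 126 + 68 + 126 + 72 + 131 = 754

754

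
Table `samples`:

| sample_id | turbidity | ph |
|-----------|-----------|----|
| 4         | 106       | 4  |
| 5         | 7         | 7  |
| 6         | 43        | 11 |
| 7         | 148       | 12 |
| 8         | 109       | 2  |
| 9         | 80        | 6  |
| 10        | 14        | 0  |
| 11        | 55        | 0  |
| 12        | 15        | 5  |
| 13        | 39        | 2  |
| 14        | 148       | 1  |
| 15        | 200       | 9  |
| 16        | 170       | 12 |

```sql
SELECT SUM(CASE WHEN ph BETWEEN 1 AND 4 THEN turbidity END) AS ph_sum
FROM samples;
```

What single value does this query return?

sample_id=4: ✓ → 106
sample_id=5: ✗
sample_id=6: ✗
sample_id=7: ✗
sample_id=8: ✓ → 109
sample_id=9: ✗
sample_id=10: ✗
sample_id=11: ✗
sample_id=12: ✗
sample_id=13: ✓ → 39
sample_id=14: ✓ → 148
sample_id=15: ✗
sample_id=16: ✗
ph_sum = 106 + 109 + 39 + 148 = 402

402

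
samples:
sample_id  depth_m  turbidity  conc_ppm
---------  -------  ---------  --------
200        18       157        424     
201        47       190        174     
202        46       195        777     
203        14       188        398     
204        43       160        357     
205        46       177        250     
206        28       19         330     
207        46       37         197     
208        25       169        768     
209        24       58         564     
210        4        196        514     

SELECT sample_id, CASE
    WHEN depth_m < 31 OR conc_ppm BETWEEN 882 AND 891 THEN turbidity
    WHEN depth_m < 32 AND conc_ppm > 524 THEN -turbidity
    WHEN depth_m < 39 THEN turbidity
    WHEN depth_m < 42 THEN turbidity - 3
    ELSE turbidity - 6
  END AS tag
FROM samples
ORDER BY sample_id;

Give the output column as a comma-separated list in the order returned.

157, 184, 189, 188, 154, 171, 19, 31, 169, 58, 196

sample_id=200: depth_m < 31 OR conc_ppm BETWEEN 882 AND 891 → 157
sample_id=201: ELSE → 184
sample_id=202: ELSE → 189
sample_id=203: depth_m < 31 OR conc_ppm BETWEEN 882 AND 891 → 188
sample_id=204: ELSE → 154
sample_id=205: ELSE → 171
sample_id=206: depth_m < 31 OR conc_ppm BETWEEN 882 AND 891 → 19
sample_id=207: ELSE → 31
sample_id=208: depth_m < 31 OR conc_ppm BETWEEN 882 AND 891 → 169
sample_id=209: depth_m < 31 OR conc_ppm BETWEEN 882 AND 891 → 58
sample_id=210: depth_m < 31 OR conc_ppm BETWEEN 882 AND 891 → 196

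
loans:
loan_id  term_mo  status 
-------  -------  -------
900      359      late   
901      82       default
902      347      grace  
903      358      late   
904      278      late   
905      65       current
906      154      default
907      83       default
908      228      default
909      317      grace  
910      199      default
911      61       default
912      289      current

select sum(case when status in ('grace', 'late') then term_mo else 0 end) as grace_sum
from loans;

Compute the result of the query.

1659

loan_id=900: ✓ → 359
loan_id=901: ✗
loan_id=902: ✓ → 347
loan_id=903: ✓ → 358
loan_id=904: ✓ → 278
loan_id=905: ✗
loan_id=906: ✗
loan_id=907: ✗
loan_id=908: ✗
loan_id=909: ✓ → 317
loan_id=910: ✗
loan_id=911: ✗
loan_id=912: ✗
grace_sum = 359 + 347 + 358 + 278 + 317 = 1659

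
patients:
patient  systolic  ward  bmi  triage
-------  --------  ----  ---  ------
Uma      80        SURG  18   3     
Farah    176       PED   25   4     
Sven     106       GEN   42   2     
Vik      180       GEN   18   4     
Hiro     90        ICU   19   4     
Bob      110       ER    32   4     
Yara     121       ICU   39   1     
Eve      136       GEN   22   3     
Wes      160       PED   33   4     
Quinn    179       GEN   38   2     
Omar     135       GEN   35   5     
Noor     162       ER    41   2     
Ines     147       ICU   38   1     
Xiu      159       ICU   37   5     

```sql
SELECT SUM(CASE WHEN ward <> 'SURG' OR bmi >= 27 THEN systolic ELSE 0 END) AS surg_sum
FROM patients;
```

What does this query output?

1861

patient=Uma: ✗
patient=Farah: ✓ → 176
patient=Sven: ✓ → 106
patient=Vik: ✓ → 180
patient=Hiro: ✓ → 90
patient=Bob: ✓ → 110
patient=Yara: ✓ → 121
patient=Eve: ✓ → 136
patient=Wes: ✓ → 160
patient=Quinn: ✓ → 179
patient=Omar: ✓ → 135
patient=Noor: ✓ → 162
patient=Ines: ✓ → 147
patient=Xiu: ✓ → 159
surg_sum = 176 + 106 + 180 + 90 + 110 + 121 + 136 + 160 + 179 + 135 + 162 + 147 + 159 = 1861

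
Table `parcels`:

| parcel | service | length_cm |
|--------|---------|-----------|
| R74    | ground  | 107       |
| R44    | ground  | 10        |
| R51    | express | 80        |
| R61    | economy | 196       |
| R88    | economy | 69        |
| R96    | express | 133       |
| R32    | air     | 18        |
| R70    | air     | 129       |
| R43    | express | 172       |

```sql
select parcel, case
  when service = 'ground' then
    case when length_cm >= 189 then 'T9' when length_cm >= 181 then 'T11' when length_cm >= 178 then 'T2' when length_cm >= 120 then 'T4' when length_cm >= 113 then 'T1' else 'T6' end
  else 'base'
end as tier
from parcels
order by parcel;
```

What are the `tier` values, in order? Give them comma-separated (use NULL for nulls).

base, base, T6, base, base, base, T6, base, base

parcel=R32: service='air' → outer ELSE → base
parcel=R43: service='express' → outer ELSE → base
parcel=R44: service='ground' → inner[ELSE] → T6
parcel=R51: service='express' → outer ELSE → base
parcel=R61: service='economy' → outer ELSE → base
parcel=R70: service='air' → outer ELSE → base
parcel=R74: service='ground' → inner[ELSE] → T6
parcel=R88: service='economy' → outer ELSE → base
parcel=R96: service='express' → outer ELSE → base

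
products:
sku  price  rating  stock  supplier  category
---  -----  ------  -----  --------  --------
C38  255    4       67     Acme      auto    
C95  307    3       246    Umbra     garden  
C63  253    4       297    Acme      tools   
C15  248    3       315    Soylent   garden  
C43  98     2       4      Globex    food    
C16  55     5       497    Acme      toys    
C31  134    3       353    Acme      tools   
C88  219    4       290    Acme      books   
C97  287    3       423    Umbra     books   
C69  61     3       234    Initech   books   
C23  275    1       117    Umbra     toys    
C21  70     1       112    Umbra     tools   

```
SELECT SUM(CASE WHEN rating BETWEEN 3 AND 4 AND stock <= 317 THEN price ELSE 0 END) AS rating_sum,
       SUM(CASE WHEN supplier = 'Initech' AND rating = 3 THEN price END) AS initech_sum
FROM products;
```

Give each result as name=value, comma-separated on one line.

rating_sum=1343, initech_sum=61

[rating_sum: rating BETWEEN 3 AND 4 AND stock <= 317]
sku=C38: ✓ → 255
sku=C95: ✓ → 307
sku=C63: ✓ → 253
sku=C15: ✓ → 248
sku=C43: ✗
sku=C16: ✗
sku=C31: ✗
sku=C88: ✓ → 219
sku=C97: ✗
sku=C69: ✓ → 61
sku=C23: ✗
sku=C21: ✗
rating_sum = 255 + 307 + 253 + 248 + 219 + 61 = 1343
—
[initech_sum: supplier = 'Initech' AND rating = 3]
sku=C38: ✗
sku=C95: ✗
sku=C63: ✗
sku=C15: ✗
sku=C43: ✗
sku=C16: ✗
sku=C31: ✗
sku=C88: ✗
sku=C97: ✗
sku=C69: ✓ → 61
sku=C23: ✗
sku=C21: ✗
initech_sum = 61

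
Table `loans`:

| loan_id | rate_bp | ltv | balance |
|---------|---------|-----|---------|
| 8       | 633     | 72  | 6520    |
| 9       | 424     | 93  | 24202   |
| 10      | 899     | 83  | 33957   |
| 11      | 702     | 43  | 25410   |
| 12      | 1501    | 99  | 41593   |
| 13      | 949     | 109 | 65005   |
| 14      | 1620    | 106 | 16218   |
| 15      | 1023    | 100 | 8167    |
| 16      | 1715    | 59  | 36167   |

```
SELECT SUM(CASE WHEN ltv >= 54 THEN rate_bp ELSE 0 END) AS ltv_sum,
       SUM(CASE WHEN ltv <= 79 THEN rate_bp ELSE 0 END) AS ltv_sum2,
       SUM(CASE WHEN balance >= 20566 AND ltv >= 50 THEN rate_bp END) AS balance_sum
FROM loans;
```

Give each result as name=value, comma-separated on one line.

[ltv_sum: ltv >= 54]
loan_id=8: ✓ → 633
loan_id=9: ✓ → 424
loan_id=10: ✓ → 899
loan_id=11: ✗
loan_id=12: ✓ → 1501
loan_id=13: ✓ → 949
loan_id=14: ✓ → 1620
loan_id=15: ✓ → 1023
loan_id=16: ✓ → 1715
ltv_sum = 633 + 424 + 899 + 1501 + 949 + 1620 + 1023 + 1715 = 8764
—
[ltv_sum2: ltv <= 79]
loan_id=8: ✓ → 633
loan_id=9: ✗
loan_id=10: ✗
loan_id=11: ✓ → 702
loan_id=12: ✗
loan_id=13: ✗
loan_id=14: ✗
loan_id=15: ✗
loan_id=16: ✓ → 1715
ltv_sum2 = 633 + 702 + 1715 = 3050
—
[balance_sum: balance >= 20566 AND ltv >= 50]
loan_id=8: ✗
loan_id=9: ✓ → 424
loan_id=10: ✓ → 899
loan_id=11: ✗
loan_id=12: ✓ → 1501
loan_id=13: ✓ → 949
loan_id=14: ✗
loan_id=15: ✗
loan_id=16: ✓ → 1715
balance_sum = 424 + 899 + 1501 + 949 + 1715 = 5488

ltv_sum=8764, ltv_sum2=3050, balance_sum=5488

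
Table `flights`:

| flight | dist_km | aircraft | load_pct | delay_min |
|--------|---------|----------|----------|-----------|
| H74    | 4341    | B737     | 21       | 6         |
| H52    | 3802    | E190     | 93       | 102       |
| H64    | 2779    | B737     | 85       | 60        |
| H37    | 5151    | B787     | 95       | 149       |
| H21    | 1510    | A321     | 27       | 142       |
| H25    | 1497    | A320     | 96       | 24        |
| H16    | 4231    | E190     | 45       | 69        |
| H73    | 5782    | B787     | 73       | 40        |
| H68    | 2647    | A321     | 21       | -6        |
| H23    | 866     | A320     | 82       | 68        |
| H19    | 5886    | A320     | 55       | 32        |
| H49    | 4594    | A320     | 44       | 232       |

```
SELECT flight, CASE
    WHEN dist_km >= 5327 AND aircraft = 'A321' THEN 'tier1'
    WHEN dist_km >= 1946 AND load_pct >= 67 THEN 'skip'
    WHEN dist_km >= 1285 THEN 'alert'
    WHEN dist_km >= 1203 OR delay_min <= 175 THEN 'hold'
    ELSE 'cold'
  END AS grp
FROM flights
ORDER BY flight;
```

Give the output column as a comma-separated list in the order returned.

alert, alert, alert, hold, alert, skip, alert, skip, skip, alert, skip, alert

flight=H16: dist_km >= 1285 → alert
flight=H19: dist_km >= 1285 → alert
flight=H21: dist_km >= 1285 → alert
flight=H23: dist_km >= 1203 OR delay_min <= 175 → hold
flight=H25: dist_km >= 1285 → alert
flight=H37: dist_km >= 1946 AND load_pct >= 67 → skip
flight=H49: dist_km >= 1285 → alert
flight=H52: dist_km >= 1946 AND load_pct >= 67 → skip
flight=H64: dist_km >= 1946 AND load_pct >= 67 → skip
flight=H68: dist_km >= 1285 → alert
flight=H73: dist_km >= 1946 AND load_pct >= 67 → skip
flight=H74: dist_km >= 1285 → alert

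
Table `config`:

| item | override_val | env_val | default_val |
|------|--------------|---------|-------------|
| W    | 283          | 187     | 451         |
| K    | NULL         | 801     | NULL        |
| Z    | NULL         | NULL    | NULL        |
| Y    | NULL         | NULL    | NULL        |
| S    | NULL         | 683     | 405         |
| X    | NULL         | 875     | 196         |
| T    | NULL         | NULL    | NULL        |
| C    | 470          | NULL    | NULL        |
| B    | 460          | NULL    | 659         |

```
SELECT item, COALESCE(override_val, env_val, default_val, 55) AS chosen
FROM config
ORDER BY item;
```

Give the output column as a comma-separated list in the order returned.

460, 470, 801, 683, 55, 283, 875, 55, 55

item=B: override_val=460 → 460
item=C: override_val=470 → 470
item=K: override_val=NULL, env_val=801 → 801
item=S: override_val=NULL, env_val=683 → 683
item=T: override_val=NULL, env_val=NULL, default_val=NULL, → literal 55 → 55
item=W: override_val=283 → 283
item=X: override_val=NULL, env_val=875 → 875
item=Y: override_val=NULL, env_val=NULL, default_val=NULL, → literal 55 → 55
item=Z: override_val=NULL, env_val=NULL, default_val=NULL, → literal 55 → 55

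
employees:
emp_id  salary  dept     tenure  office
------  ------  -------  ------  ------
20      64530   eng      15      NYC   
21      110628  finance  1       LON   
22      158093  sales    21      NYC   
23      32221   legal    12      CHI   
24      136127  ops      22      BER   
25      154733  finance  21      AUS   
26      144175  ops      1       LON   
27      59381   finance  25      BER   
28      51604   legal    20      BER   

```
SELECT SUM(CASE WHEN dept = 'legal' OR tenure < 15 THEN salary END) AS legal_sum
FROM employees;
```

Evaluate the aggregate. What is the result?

emp_id=20: ✗
emp_id=21: ✓ → 110628
emp_id=22: ✗
emp_id=23: ✓ → 32221
emp_id=24: ✗
emp_id=25: ✗
emp_id=26: ✓ → 144175
emp_id=27: ✗
emp_id=28: ✓ → 51604
legal_sum = 110628 + 32221 + 144175 + 51604 = 338628

338628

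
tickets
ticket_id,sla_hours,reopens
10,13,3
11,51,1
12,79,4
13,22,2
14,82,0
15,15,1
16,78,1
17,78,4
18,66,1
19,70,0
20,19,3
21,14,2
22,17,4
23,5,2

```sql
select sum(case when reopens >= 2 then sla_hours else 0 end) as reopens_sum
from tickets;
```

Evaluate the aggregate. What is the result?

ticket_id=10: ✓ → 13
ticket_id=11: ✗
ticket_id=12: ✓ → 79
ticket_id=13: ✓ → 22
ticket_id=14: ✗
ticket_id=15: ✗
ticket_id=16: ✗
ticket_id=17: ✓ → 78
ticket_id=18: ✗
ticket_id=19: ✗
ticket_id=20: ✓ → 19
ticket_id=21: ✓ → 14
ticket_id=22: ✓ → 17
ticket_id=23: ✓ → 5
reopens_sum = 13 + 79 + 22 + 78 + 19 + 14 + 17 + 5 = 247

247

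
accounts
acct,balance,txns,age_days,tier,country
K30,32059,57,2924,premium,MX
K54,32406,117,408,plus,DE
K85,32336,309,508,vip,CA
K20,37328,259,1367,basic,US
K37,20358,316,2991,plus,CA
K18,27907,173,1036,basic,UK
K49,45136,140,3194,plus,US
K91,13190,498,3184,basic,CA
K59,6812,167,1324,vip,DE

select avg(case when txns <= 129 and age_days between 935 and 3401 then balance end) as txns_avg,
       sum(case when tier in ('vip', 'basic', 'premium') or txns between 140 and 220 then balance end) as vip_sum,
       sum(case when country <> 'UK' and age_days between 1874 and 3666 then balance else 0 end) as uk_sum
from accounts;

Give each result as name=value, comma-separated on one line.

txns_avg=32059, vip_sum=194768, uk_sum=110743

[txns_avg: txns <= 129 and age_days between 935 and 3401]
acct=K30: ✓ → 32059
acct=K54: ✗
acct=K85: ✗
acct=K20: ✗
acct=K37: ✗
acct=K18: ✗
acct=K49: ✗
acct=K91: ✗
acct=K59: ✗
txns_avg = 32059
—
[vip_sum: tier in ('vip', 'basic', 'premium') or txns between 140 and 220]
acct=K30: ✓ → 32059
acct=K54: ✗
acct=K85: ✓ → 32336
acct=K20: ✓ → 37328
acct=K37: ✗
acct=K18: ✓ → 27907
acct=K49: ✓ → 45136
acct=K91: ✓ → 13190
acct=K59: ✓ → 6812
vip_sum = 32059 + 32336 + 37328 + 27907 + 45136 + 13190 + 6812 = 194768
—
[uk_sum: country <> 'UK' and age_days between 1874 and 3666]
acct=K30: ✓ → 32059
acct=K54: ✗
acct=K85: ✗
acct=K20: ✗
acct=K37: ✓ → 20358
acct=K18: ✗
acct=K49: ✓ → 45136
acct=K91: ✓ → 13190
acct=K59: ✗
uk_sum = 32059 + 20358 + 45136 + 13190 = 110743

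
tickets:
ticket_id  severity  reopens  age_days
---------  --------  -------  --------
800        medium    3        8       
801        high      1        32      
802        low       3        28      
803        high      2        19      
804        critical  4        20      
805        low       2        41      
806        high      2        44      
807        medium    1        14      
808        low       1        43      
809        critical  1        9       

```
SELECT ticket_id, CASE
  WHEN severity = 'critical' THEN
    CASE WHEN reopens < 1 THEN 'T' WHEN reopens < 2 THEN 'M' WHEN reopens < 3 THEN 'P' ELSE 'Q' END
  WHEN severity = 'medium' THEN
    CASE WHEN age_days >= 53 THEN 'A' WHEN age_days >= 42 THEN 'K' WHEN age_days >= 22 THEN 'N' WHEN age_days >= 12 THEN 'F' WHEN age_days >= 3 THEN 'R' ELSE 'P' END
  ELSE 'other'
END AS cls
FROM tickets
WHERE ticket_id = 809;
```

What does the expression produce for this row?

ticket_id = 809: severity=critical, reopens=1, age_days=9.
severity='critical' → inner[reopens < 2] → M

M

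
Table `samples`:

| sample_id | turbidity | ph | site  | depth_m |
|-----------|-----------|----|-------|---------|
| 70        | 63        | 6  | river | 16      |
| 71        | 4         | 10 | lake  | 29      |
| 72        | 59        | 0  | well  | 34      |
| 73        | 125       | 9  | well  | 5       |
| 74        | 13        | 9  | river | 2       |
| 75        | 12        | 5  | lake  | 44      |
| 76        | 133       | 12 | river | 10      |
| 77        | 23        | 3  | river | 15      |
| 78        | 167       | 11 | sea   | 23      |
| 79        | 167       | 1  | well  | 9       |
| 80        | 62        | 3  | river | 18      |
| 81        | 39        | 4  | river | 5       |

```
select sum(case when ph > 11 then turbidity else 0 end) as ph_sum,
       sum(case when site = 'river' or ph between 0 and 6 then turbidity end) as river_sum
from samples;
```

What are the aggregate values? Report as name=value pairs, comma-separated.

[ph_sum: ph > 11]
sample_id=70: ✗
sample_id=71: ✗
sample_id=72: ✗
sample_id=73: ✗
sample_id=74: ✗
sample_id=75: ✗
sample_id=76: ✓ → 133
sample_id=77: ✗
sample_id=78: ✗
sample_id=79: ✗
sample_id=80: ✗
sample_id=81: ✗
ph_sum = 133
—
[river_sum: site = 'river' or ph between 0 and 6]
sample_id=70: ✓ → 63
sample_id=71: ✗
sample_id=72: ✓ → 59
sample_id=73: ✗
sample_id=74: ✓ → 13
sample_id=75: ✓ → 12
sample_id=76: ✓ → 133
sample_id=77: ✓ → 23
sample_id=78: ✗
sample_id=79: ✓ → 167
sample_id=80: ✓ → 62
sample_id=81: ✓ → 39
river_sum = 63 + 59 + 13 + 12 + 133 + 23 + 167 + 62 + 39 = 571

ph_sum=133, river_sum=571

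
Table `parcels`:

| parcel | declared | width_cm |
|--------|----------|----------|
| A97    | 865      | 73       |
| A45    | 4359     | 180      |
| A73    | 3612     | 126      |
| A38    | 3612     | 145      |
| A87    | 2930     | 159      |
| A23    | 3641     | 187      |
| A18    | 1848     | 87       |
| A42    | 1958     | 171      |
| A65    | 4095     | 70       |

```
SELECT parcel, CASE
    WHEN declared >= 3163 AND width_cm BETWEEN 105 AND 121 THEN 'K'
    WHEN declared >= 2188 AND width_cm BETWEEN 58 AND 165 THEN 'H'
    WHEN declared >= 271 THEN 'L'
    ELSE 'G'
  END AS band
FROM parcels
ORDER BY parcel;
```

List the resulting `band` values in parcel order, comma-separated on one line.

L, L, H, L, L, H, H, H, L

parcel=A18: declared >= 271 → L
parcel=A23: declared >= 271 → L
parcel=A38: declared >= 2188 AND width_cm BETWEEN 58 AND 165 → H
parcel=A42: declared >= 271 → L
parcel=A45: declared >= 271 → L
parcel=A65: declared >= 2188 AND width_cm BETWEEN 58 AND 165 → H
parcel=A73: declared >= 2188 AND width_cm BETWEEN 58 AND 165 → H
parcel=A87: declared >= 2188 AND width_cm BETWEEN 58 AND 165 → H
parcel=A97: declared >= 271 → L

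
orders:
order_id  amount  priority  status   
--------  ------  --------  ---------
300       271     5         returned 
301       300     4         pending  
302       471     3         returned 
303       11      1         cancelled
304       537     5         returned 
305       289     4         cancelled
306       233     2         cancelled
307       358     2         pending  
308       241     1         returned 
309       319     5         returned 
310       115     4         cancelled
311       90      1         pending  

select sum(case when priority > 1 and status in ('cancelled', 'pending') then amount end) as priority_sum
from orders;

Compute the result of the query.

1295

order_id=300: ✗
order_id=301: ✓ → 300
order_id=302: ✗
order_id=303: ✗
order_id=304: ✗
order_id=305: ✓ → 289
order_id=306: ✓ → 233
order_id=307: ✓ → 358
order_id=308: ✗
order_id=309: ✗
order_id=310: ✓ → 115
order_id=311: ✗
priority_sum = 300 + 289 + 233 + 358 + 115 = 1295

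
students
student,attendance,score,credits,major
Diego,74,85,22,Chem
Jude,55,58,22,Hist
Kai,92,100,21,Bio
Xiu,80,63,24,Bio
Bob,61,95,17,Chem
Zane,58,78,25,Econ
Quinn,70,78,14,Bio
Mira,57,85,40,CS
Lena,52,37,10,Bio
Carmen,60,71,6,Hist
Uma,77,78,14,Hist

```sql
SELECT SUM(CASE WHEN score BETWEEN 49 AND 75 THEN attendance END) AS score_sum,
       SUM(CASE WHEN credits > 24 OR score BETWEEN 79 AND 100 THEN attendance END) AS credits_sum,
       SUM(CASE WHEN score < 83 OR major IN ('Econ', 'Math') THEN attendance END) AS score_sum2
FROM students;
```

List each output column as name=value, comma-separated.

score_sum=195, credits_sum=342, score_sum2=452

[score_sum: score BETWEEN 49 AND 75]
student=Diego: ✗
student=Jude: ✓ → 55
student=Kai: ✗
student=Xiu: ✓ → 80
student=Bob: ✗
student=Zane: ✗
student=Quinn: ✗
student=Mira: ✗
student=Lena: ✗
student=Carmen: ✓ → 60
student=Uma: ✗
score_sum = 55 + 80 + 60 = 195
—
[credits_sum: credits > 24 OR score BETWEEN 79 AND 100]
student=Diego: ✓ → 74
student=Jude: ✗
student=Kai: ✓ → 92
student=Xiu: ✗
student=Bob: ✓ → 61
student=Zane: ✓ → 58
student=Quinn: ✗
student=Mira: ✓ → 57
student=Lena: ✗
student=Carmen: ✗
student=Uma: ✗
credits_sum = 74 + 92 + 61 + 58 + 57 = 342
—
[score_sum2: score < 83 OR major IN ('Econ', 'Math')]
student=Diego: ✗
student=Jude: ✓ → 55
student=Kai: ✗
student=Xiu: ✓ → 80
student=Bob: ✗
student=Zane: ✓ → 58
student=Quinn: ✓ → 70
student=Mira: ✗
student=Lena: ✓ → 52
student=Carmen: ✓ → 60
student=Uma: ✓ → 77
score_sum2 = 55 + 80 + 58 + 70 + 52 + 60 + 77 = 452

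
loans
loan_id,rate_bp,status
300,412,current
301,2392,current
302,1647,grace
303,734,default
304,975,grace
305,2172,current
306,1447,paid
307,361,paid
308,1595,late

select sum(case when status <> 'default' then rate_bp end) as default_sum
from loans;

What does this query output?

11001

loan_id=300: ✓ → 412
loan_id=301: ✓ → 2392
loan_id=302: ✓ → 1647
loan_id=303: ✗
loan_id=304: ✓ → 975
loan_id=305: ✓ → 2172
loan_id=306: ✓ → 1447
loan_id=307: ✓ → 361
loan_id=308: ✓ → 1595
default_sum = 412 + 2392 + 1647 + 975 + 2172 + 1447 + 361 + 1595 = 11001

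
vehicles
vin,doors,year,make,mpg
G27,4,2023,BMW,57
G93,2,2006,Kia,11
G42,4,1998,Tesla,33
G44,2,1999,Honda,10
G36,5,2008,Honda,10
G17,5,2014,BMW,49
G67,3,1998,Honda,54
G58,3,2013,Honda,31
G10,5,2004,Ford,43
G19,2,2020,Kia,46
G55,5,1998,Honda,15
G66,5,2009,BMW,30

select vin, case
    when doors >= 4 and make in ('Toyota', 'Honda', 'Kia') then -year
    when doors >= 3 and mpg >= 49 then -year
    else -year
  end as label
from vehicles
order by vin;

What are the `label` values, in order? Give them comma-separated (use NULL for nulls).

-2004, -2014, -2020, -2023, -2008, -1998, -1999, -1998, -2013, -2009, -1998, -2006

vin=G10: ELSE → -2004
vin=G17: doors >= 3 and mpg >= 49 → -2014
vin=G19: ELSE → -2020
vin=G27: doors >= 3 and mpg >= 49 → -2023
vin=G36: doors >= 4 and make in ('Toyota', 'Honda', 'Kia') → -2008
vin=G42: ELSE → -1998
vin=G44: ELSE → -1999
vin=G55: doors >= 4 and make in ('Toyota', 'Honda', 'Kia') → -1998
vin=G58: ELSE → -2013
vin=G66: ELSE → -2009
vin=G67: doors >= 3 and mpg >= 49 → -1998
vin=G93: ELSE → -2006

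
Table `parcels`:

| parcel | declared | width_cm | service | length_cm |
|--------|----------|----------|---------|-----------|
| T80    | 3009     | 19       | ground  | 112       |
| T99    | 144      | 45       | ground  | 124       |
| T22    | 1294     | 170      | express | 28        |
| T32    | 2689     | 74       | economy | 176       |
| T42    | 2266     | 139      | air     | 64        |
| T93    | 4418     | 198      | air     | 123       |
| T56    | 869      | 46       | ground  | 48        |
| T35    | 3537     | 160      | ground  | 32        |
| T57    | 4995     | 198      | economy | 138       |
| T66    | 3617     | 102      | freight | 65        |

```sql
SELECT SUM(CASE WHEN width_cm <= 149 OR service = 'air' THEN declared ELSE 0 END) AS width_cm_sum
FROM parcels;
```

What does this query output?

parcel=T80: ✓ → 3009
parcel=T99: ✓ → 144
parcel=T22: ✗
parcel=T32: ✓ → 2689
parcel=T42: ✓ → 2266
parcel=T93: ✓ → 4418
parcel=T56: ✓ → 869
parcel=T35: ✗
parcel=T57: ✗
parcel=T66: ✓ → 3617
width_cm_sum = 3009 + 144 + 2689 + 2266 + 4418 + 869 + 3617 = 17012

17012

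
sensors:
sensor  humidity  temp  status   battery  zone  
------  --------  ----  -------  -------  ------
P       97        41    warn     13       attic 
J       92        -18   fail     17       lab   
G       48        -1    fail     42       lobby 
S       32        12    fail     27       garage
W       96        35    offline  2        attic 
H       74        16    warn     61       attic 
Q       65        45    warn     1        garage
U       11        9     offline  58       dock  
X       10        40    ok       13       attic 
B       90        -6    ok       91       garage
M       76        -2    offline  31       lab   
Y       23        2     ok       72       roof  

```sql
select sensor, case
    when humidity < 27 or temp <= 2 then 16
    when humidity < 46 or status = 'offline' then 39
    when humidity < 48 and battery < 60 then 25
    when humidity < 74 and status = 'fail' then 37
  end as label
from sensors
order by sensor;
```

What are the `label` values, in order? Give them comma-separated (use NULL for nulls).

16, 16, NULL, 16, 16, NULL, NULL, 39, 16, 39, 16, 16

sensor=B: humidity < 27 or temp <= 2 → 16
sensor=G: humidity < 27 or temp <= 2 → 16
sensor=H: (no match → NULL) → NULL
sensor=J: humidity < 27 or temp <= 2 → 16
sensor=M: humidity < 27 or temp <= 2 → 16
sensor=P: (no match → NULL) → NULL
sensor=Q: (no match → NULL) → NULL
sensor=S: humidity < 46 or status = 'offline' → 39
sensor=U: humidity < 27 or temp <= 2 → 16
sensor=W: humidity < 46 or status = 'offline' → 39
sensor=X: humidity < 27 or temp <= 2 → 16
sensor=Y: humidity < 27 or temp <= 2 → 16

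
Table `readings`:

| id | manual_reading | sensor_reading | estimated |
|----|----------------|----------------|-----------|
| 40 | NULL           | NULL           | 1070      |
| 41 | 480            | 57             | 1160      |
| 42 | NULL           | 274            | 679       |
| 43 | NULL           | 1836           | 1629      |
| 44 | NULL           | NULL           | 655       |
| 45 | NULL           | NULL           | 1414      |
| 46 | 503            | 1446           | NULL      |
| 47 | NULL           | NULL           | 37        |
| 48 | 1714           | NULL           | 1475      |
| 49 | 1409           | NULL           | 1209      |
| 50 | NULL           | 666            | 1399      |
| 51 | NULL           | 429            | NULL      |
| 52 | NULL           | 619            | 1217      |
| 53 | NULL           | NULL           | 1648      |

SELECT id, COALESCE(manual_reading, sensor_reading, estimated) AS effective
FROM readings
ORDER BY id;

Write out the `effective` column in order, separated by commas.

1070, 480, 274, 1836, 655, 1414, 503, 37, 1714, 1409, 666, 429, 619, 1648

id=40: manual_reading=NULL, sensor_reading=NULL, estimated=1070 → 1070
id=41: manual_reading=480 → 480
id=42: manual_reading=NULL, sensor_reading=274 → 274
id=43: manual_reading=NULL, sensor_reading=1836 → 1836
id=44: manual_reading=NULL, sensor_reading=NULL, estimated=655 → 655
id=45: manual_reading=NULL, sensor_reading=NULL, estimated=1414 → 1414
id=46: manual_reading=503 → 503
id=47: manual_reading=NULL, sensor_reading=NULL, estimated=37 → 37
id=48: manual_reading=1714 → 1714
id=49: manual_reading=1409 → 1409
id=50: manual_reading=NULL, sensor_reading=666 → 666
id=51: manual_reading=NULL, sensor_reading=429 → 429
id=52: manual_reading=NULL, sensor_reading=619 → 619
id=53: manual_reading=NULL, sensor_reading=NULL, estimated=1648 → 1648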